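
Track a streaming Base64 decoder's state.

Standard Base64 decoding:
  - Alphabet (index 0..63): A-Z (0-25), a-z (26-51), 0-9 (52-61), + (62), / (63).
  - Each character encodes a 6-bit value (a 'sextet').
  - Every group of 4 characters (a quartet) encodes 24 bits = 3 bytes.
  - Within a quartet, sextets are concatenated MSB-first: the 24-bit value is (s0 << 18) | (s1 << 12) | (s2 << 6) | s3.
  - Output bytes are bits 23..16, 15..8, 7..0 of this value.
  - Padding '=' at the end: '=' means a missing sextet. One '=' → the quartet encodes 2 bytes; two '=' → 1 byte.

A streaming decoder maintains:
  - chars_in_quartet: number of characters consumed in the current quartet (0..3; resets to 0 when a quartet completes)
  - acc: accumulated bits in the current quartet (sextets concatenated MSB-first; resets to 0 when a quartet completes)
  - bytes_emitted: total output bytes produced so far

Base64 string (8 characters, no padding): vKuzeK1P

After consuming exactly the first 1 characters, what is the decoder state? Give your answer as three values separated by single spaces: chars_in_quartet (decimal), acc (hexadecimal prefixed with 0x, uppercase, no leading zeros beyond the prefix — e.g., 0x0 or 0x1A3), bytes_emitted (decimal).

After char 0 ('v'=47): chars_in_quartet=1 acc=0x2F bytes_emitted=0

Answer: 1 0x2F 0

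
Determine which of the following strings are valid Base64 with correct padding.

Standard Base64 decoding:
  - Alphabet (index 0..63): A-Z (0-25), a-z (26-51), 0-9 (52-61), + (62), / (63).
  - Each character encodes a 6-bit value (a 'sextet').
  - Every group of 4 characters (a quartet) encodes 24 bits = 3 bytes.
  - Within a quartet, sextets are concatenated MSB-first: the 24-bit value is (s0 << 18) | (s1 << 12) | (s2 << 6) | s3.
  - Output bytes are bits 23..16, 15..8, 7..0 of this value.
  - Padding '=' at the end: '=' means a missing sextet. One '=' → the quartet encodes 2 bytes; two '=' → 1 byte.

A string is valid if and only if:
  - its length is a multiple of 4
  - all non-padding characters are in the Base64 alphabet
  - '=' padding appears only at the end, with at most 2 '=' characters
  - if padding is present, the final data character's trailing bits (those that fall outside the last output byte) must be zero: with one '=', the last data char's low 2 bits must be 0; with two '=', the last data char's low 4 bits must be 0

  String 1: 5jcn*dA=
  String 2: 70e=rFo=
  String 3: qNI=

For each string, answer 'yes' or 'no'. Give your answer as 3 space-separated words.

String 1: '5jcn*dA=' → invalid (bad char(s): ['*'])
String 2: '70e=rFo=' → invalid (bad char(s): ['=']; '=' in middle)
String 3: 'qNI=' → valid

Answer: no no yes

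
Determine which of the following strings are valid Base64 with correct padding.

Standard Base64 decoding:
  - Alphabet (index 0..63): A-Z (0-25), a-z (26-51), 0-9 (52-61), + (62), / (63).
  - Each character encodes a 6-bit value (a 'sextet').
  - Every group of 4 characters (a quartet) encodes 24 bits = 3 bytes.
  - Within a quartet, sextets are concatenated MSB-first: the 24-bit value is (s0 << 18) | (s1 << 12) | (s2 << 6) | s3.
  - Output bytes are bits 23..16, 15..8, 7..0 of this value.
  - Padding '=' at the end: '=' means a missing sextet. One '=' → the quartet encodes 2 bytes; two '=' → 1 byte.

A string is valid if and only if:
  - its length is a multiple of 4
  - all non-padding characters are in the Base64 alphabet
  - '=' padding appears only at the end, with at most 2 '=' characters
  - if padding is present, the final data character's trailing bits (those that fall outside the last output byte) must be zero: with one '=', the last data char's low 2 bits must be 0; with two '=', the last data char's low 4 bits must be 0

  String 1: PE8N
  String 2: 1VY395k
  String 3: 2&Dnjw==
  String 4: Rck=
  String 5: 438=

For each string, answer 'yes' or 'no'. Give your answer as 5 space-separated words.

String 1: 'PE8N' → valid
String 2: '1VY395k' → invalid (len=7 not mult of 4)
String 3: '2&Dnjw==' → invalid (bad char(s): ['&'])
String 4: 'Rck=' → valid
String 5: '438=' → valid

Answer: yes no no yes yes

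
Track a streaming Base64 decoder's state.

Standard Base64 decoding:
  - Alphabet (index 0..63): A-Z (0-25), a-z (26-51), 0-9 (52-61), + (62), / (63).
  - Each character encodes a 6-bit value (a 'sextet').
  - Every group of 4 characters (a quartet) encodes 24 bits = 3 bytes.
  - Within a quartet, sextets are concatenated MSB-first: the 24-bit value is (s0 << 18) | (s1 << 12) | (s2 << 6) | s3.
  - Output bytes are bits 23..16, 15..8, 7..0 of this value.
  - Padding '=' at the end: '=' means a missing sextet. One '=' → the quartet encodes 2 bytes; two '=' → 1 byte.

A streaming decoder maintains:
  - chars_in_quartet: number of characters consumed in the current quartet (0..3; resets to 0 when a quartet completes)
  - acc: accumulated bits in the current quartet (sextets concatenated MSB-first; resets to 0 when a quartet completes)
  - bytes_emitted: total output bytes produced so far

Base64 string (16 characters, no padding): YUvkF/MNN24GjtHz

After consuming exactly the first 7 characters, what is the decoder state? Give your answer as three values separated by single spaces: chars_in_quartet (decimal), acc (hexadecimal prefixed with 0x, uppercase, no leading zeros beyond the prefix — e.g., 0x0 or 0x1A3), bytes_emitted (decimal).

After char 0 ('Y'=24): chars_in_quartet=1 acc=0x18 bytes_emitted=0
After char 1 ('U'=20): chars_in_quartet=2 acc=0x614 bytes_emitted=0
After char 2 ('v'=47): chars_in_quartet=3 acc=0x1852F bytes_emitted=0
After char 3 ('k'=36): chars_in_quartet=4 acc=0x614BE4 -> emit 61 4B E4, reset; bytes_emitted=3
After char 4 ('F'=5): chars_in_quartet=1 acc=0x5 bytes_emitted=3
After char 5 ('/'=63): chars_in_quartet=2 acc=0x17F bytes_emitted=3
After char 6 ('M'=12): chars_in_quartet=3 acc=0x5FCC bytes_emitted=3

Answer: 3 0x5FCC 3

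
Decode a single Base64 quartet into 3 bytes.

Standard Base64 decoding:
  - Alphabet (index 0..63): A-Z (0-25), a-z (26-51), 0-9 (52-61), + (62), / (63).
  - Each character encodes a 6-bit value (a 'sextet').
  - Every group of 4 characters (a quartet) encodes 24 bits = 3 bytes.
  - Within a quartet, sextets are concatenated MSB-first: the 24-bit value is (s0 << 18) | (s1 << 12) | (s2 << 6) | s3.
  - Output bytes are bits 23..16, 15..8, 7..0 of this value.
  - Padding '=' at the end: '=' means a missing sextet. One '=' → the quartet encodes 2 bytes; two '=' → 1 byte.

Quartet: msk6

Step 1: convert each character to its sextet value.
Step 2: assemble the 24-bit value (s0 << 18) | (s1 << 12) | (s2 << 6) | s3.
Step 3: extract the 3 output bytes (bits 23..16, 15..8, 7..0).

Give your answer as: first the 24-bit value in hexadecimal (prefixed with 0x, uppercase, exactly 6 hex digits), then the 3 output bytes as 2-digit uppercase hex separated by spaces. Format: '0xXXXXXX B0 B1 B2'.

Sextets: m=38, s=44, k=36, 6=58
24-bit: (38<<18) | (44<<12) | (36<<6) | 58
      = 0x980000 | 0x02C000 | 0x000900 | 0x00003A
      = 0x9AC93A
Bytes: (v>>16)&0xFF=9A, (v>>8)&0xFF=C9, v&0xFF=3A

Answer: 0x9AC93A 9A C9 3A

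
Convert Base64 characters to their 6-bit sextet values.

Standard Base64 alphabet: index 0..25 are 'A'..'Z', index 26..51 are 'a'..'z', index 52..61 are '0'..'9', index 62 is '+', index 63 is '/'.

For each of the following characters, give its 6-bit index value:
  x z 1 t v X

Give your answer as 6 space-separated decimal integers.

Answer: 49 51 53 45 47 23

Derivation:
'x': a..z range, 26 + ord('x') − ord('a') = 49
'z': a..z range, 26 + ord('z') − ord('a') = 51
'1': 0..9 range, 52 + ord('1') − ord('0') = 53
't': a..z range, 26 + ord('t') − ord('a') = 45
'v': a..z range, 26 + ord('v') − ord('a') = 47
'X': A..Z range, ord('X') − ord('A') = 23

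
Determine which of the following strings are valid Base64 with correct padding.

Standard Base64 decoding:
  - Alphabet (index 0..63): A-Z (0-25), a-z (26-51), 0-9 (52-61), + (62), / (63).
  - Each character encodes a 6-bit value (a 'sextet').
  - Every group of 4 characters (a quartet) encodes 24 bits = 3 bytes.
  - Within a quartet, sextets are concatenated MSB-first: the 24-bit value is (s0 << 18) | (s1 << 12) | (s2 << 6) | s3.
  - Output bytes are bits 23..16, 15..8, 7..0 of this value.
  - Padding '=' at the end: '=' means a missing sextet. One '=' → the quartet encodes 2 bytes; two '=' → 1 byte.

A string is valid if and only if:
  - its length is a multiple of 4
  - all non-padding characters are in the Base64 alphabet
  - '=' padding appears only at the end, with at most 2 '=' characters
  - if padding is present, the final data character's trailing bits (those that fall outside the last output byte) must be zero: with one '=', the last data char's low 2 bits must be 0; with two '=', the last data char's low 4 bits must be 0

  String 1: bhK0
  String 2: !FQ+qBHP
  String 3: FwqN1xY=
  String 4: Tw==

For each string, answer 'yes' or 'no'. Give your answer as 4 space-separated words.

String 1: 'bhK0' → valid
String 2: '!FQ+qBHP' → invalid (bad char(s): ['!'])
String 3: 'FwqN1xY=' → valid
String 4: 'Tw==' → valid

Answer: yes no yes yes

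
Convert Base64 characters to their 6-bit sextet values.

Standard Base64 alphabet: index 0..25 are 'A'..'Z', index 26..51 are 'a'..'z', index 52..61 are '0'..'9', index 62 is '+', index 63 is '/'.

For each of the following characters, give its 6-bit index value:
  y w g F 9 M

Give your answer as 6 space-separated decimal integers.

'y': a..z range, 26 + ord('y') − ord('a') = 50
'w': a..z range, 26 + ord('w') − ord('a') = 48
'g': a..z range, 26 + ord('g') − ord('a') = 32
'F': A..Z range, ord('F') − ord('A') = 5
'9': 0..9 range, 52 + ord('9') − ord('0') = 61
'M': A..Z range, ord('M') − ord('A') = 12

Answer: 50 48 32 5 61 12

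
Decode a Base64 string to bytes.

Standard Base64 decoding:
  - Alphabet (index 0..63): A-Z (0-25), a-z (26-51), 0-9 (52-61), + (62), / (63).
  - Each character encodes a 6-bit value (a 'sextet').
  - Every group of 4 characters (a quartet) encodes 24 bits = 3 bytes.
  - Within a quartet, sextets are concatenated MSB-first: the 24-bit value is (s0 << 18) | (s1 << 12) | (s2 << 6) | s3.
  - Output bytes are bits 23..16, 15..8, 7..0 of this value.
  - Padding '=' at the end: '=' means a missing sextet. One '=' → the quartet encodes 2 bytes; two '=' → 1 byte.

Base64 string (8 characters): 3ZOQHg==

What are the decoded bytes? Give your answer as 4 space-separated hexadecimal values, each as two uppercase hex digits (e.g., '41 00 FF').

After char 0 ('3'=55): chars_in_quartet=1 acc=0x37 bytes_emitted=0
After char 1 ('Z'=25): chars_in_quartet=2 acc=0xDD9 bytes_emitted=0
After char 2 ('O'=14): chars_in_quartet=3 acc=0x3764E bytes_emitted=0
After char 3 ('Q'=16): chars_in_quartet=4 acc=0xDD9390 -> emit DD 93 90, reset; bytes_emitted=3
After char 4 ('H'=7): chars_in_quartet=1 acc=0x7 bytes_emitted=3
After char 5 ('g'=32): chars_in_quartet=2 acc=0x1E0 bytes_emitted=3
Padding '==': partial quartet acc=0x1E0 -> emit 1E; bytes_emitted=4

Answer: DD 93 90 1E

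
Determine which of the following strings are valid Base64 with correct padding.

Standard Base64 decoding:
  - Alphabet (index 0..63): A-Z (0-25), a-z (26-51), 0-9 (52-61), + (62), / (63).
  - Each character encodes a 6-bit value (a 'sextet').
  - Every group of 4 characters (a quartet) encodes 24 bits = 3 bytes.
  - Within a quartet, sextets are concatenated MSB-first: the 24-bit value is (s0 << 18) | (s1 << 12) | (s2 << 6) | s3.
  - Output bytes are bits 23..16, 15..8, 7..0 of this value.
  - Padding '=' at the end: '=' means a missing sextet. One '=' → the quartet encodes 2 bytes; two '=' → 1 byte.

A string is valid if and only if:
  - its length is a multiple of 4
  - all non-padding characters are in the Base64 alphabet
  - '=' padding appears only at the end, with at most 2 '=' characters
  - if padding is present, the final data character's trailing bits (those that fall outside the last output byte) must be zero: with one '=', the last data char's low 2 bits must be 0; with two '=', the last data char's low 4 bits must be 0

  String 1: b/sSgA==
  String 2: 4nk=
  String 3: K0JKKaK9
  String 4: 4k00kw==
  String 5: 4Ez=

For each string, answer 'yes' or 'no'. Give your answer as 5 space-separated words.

Answer: yes yes yes yes no

Derivation:
String 1: 'b/sSgA==' → valid
String 2: '4nk=' → valid
String 3: 'K0JKKaK9' → valid
String 4: '4k00kw==' → valid
String 5: '4Ez=' → invalid (bad trailing bits)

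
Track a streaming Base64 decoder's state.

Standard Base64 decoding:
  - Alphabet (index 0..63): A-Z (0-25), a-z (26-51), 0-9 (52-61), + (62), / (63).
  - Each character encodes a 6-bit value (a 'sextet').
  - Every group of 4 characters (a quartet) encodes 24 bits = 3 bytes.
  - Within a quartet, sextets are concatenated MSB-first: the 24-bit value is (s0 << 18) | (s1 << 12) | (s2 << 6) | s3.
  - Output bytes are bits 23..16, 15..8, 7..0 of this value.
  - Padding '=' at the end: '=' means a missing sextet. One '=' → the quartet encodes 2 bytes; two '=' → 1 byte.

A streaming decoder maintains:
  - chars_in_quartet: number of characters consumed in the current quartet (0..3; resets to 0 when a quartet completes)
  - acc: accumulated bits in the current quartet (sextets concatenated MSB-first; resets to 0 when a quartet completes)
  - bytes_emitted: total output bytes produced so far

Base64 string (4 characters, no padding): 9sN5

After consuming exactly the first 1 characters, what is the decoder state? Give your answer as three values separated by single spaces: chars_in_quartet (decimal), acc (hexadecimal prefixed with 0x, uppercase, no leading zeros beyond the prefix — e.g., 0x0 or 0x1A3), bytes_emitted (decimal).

After char 0 ('9'=61): chars_in_quartet=1 acc=0x3D bytes_emitted=0

Answer: 1 0x3D 0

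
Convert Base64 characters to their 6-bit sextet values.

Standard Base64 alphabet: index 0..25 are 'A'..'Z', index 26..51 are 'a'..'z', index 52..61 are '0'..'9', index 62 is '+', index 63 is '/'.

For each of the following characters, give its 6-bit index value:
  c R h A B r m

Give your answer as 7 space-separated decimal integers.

Answer: 28 17 33 0 1 43 38

Derivation:
'c': a..z range, 26 + ord('c') − ord('a') = 28
'R': A..Z range, ord('R') − ord('A') = 17
'h': a..z range, 26 + ord('h') − ord('a') = 33
'A': A..Z range, ord('A') − ord('A') = 0
'B': A..Z range, ord('B') − ord('A') = 1
'r': a..z range, 26 + ord('r') − ord('a') = 43
'm': a..z range, 26 + ord('m') − ord('a') = 38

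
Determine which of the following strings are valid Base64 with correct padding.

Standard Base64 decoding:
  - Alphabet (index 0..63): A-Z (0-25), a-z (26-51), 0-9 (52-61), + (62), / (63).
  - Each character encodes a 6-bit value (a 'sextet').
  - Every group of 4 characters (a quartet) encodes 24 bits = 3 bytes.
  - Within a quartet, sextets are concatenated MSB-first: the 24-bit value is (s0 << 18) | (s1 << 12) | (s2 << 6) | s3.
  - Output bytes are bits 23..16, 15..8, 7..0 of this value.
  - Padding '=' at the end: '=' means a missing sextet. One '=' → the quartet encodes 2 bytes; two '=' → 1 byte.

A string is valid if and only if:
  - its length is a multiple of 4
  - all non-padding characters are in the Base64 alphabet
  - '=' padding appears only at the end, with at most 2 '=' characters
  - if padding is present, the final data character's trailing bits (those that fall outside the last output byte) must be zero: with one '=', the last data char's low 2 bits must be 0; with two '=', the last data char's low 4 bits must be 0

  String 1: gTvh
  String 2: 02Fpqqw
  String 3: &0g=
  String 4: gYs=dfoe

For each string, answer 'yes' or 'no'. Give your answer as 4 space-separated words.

Answer: yes no no no

Derivation:
String 1: 'gTvh' → valid
String 2: '02Fpqqw' → invalid (len=7 not mult of 4)
String 3: '&0g=' → invalid (bad char(s): ['&'])
String 4: 'gYs=dfoe' → invalid (bad char(s): ['=']; '=' in middle)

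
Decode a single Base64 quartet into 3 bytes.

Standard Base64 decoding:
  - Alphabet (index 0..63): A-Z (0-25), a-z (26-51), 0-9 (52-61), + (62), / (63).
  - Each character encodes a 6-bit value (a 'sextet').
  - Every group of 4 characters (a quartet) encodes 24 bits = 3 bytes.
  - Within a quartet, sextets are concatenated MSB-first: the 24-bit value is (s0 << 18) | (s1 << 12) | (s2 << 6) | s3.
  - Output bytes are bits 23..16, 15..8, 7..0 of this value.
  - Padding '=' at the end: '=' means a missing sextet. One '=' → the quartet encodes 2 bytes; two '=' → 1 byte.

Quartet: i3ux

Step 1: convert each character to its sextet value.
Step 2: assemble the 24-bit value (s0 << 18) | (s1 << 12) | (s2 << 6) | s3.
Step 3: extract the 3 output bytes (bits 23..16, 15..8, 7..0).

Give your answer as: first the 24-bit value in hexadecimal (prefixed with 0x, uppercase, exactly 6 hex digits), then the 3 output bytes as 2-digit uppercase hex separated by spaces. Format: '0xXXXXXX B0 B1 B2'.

Answer: 0x8B7BB1 8B 7B B1

Derivation:
Sextets: i=34, 3=55, u=46, x=49
24-bit: (34<<18) | (55<<12) | (46<<6) | 49
      = 0x880000 | 0x037000 | 0x000B80 | 0x000031
      = 0x8B7BB1
Bytes: (v>>16)&0xFF=8B, (v>>8)&0xFF=7B, v&0xFF=B1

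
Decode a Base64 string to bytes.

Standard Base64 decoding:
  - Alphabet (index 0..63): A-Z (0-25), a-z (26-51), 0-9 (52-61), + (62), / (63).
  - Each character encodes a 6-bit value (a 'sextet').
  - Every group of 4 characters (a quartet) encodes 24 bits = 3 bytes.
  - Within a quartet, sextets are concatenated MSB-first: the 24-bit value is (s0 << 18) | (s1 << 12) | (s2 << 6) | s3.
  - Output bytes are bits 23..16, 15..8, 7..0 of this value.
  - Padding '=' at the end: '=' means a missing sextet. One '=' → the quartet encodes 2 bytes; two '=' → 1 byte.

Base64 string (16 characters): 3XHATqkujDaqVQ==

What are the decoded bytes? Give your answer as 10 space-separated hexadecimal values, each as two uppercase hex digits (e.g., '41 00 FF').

After char 0 ('3'=55): chars_in_quartet=1 acc=0x37 bytes_emitted=0
After char 1 ('X'=23): chars_in_quartet=2 acc=0xDD7 bytes_emitted=0
After char 2 ('H'=7): chars_in_quartet=3 acc=0x375C7 bytes_emitted=0
After char 3 ('A'=0): chars_in_quartet=4 acc=0xDD71C0 -> emit DD 71 C0, reset; bytes_emitted=3
After char 4 ('T'=19): chars_in_quartet=1 acc=0x13 bytes_emitted=3
After char 5 ('q'=42): chars_in_quartet=2 acc=0x4EA bytes_emitted=3
After char 6 ('k'=36): chars_in_quartet=3 acc=0x13AA4 bytes_emitted=3
After char 7 ('u'=46): chars_in_quartet=4 acc=0x4EA92E -> emit 4E A9 2E, reset; bytes_emitted=6
After char 8 ('j'=35): chars_in_quartet=1 acc=0x23 bytes_emitted=6
After char 9 ('D'=3): chars_in_quartet=2 acc=0x8C3 bytes_emitted=6
After char 10 ('a'=26): chars_in_quartet=3 acc=0x230DA bytes_emitted=6
After char 11 ('q'=42): chars_in_quartet=4 acc=0x8C36AA -> emit 8C 36 AA, reset; bytes_emitted=9
After char 12 ('V'=21): chars_in_quartet=1 acc=0x15 bytes_emitted=9
After char 13 ('Q'=16): chars_in_quartet=2 acc=0x550 bytes_emitted=9
Padding '==': partial quartet acc=0x550 -> emit 55; bytes_emitted=10

Answer: DD 71 C0 4E A9 2E 8C 36 AA 55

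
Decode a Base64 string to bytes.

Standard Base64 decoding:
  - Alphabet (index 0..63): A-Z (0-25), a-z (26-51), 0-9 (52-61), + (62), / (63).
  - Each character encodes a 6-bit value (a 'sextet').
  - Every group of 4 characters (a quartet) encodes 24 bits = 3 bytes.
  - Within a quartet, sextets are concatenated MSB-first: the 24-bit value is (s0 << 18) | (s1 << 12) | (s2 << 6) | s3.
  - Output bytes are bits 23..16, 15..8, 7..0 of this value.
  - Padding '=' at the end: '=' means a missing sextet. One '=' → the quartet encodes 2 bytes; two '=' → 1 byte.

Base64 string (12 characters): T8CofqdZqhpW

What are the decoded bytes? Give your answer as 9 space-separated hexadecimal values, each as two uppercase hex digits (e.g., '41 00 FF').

After char 0 ('T'=19): chars_in_quartet=1 acc=0x13 bytes_emitted=0
After char 1 ('8'=60): chars_in_quartet=2 acc=0x4FC bytes_emitted=0
After char 2 ('C'=2): chars_in_quartet=3 acc=0x13F02 bytes_emitted=0
After char 3 ('o'=40): chars_in_quartet=4 acc=0x4FC0A8 -> emit 4F C0 A8, reset; bytes_emitted=3
After char 4 ('f'=31): chars_in_quartet=1 acc=0x1F bytes_emitted=3
After char 5 ('q'=42): chars_in_quartet=2 acc=0x7EA bytes_emitted=3
After char 6 ('d'=29): chars_in_quartet=3 acc=0x1FA9D bytes_emitted=3
After char 7 ('Z'=25): chars_in_quartet=4 acc=0x7EA759 -> emit 7E A7 59, reset; bytes_emitted=6
After char 8 ('q'=42): chars_in_quartet=1 acc=0x2A bytes_emitted=6
After char 9 ('h'=33): chars_in_quartet=2 acc=0xAA1 bytes_emitted=6
After char 10 ('p'=41): chars_in_quartet=3 acc=0x2A869 bytes_emitted=6
After char 11 ('W'=22): chars_in_quartet=4 acc=0xAA1A56 -> emit AA 1A 56, reset; bytes_emitted=9

Answer: 4F C0 A8 7E A7 59 AA 1A 56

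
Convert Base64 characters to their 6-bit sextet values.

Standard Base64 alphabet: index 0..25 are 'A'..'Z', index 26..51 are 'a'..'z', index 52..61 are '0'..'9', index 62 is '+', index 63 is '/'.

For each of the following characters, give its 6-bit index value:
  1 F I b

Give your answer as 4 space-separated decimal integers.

Answer: 53 5 8 27

Derivation:
'1': 0..9 range, 52 + ord('1') − ord('0') = 53
'F': A..Z range, ord('F') − ord('A') = 5
'I': A..Z range, ord('I') − ord('A') = 8
'b': a..z range, 26 + ord('b') − ord('a') = 27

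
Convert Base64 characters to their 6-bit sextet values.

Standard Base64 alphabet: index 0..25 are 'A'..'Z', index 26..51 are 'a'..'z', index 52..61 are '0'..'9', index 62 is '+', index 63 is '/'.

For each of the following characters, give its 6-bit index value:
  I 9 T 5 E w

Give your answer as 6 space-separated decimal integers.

'I': A..Z range, ord('I') − ord('A') = 8
'9': 0..9 range, 52 + ord('9') − ord('0') = 61
'T': A..Z range, ord('T') − ord('A') = 19
'5': 0..9 range, 52 + ord('5') − ord('0') = 57
'E': A..Z range, ord('E') − ord('A') = 4
'w': a..z range, 26 + ord('w') − ord('a') = 48

Answer: 8 61 19 57 4 48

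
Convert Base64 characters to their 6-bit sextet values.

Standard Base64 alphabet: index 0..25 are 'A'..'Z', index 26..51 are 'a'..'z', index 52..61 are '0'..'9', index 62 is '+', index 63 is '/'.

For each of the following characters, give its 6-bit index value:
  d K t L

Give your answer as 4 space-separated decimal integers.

Answer: 29 10 45 11

Derivation:
'd': a..z range, 26 + ord('d') − ord('a') = 29
'K': A..Z range, ord('K') − ord('A') = 10
't': a..z range, 26 + ord('t') − ord('a') = 45
'L': A..Z range, ord('L') − ord('A') = 11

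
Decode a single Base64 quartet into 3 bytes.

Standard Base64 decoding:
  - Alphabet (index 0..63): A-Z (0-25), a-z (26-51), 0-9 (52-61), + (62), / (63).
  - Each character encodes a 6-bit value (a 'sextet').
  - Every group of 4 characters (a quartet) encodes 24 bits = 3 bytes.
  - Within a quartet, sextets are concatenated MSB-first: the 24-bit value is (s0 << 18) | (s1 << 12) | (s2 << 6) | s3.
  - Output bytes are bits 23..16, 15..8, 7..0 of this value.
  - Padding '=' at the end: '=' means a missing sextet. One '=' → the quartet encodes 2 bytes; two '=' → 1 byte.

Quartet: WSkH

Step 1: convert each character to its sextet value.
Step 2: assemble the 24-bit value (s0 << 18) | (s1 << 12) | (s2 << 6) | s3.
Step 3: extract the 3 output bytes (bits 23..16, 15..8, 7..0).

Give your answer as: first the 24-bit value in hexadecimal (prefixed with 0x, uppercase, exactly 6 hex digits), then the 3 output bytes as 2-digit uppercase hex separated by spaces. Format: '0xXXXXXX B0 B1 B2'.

Answer: 0x592907 59 29 07

Derivation:
Sextets: W=22, S=18, k=36, H=7
24-bit: (22<<18) | (18<<12) | (36<<6) | 7
      = 0x580000 | 0x012000 | 0x000900 | 0x000007
      = 0x592907
Bytes: (v>>16)&0xFF=59, (v>>8)&0xFF=29, v&0xFF=07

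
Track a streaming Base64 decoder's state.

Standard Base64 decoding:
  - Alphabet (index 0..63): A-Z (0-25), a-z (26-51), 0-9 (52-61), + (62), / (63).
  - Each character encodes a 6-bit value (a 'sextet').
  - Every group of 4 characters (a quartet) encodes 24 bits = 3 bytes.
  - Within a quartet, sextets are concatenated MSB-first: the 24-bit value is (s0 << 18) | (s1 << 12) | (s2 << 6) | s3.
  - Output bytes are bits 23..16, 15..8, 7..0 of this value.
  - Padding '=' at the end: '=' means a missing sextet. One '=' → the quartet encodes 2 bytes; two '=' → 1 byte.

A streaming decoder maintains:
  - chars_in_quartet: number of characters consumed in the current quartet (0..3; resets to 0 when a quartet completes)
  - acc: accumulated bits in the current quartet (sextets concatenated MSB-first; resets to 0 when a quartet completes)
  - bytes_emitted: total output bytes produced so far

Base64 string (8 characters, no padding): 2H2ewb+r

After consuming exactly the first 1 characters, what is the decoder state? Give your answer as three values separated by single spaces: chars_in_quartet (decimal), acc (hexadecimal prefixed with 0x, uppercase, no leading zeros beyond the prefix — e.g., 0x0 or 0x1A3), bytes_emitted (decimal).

Answer: 1 0x36 0

Derivation:
After char 0 ('2'=54): chars_in_quartet=1 acc=0x36 bytes_emitted=0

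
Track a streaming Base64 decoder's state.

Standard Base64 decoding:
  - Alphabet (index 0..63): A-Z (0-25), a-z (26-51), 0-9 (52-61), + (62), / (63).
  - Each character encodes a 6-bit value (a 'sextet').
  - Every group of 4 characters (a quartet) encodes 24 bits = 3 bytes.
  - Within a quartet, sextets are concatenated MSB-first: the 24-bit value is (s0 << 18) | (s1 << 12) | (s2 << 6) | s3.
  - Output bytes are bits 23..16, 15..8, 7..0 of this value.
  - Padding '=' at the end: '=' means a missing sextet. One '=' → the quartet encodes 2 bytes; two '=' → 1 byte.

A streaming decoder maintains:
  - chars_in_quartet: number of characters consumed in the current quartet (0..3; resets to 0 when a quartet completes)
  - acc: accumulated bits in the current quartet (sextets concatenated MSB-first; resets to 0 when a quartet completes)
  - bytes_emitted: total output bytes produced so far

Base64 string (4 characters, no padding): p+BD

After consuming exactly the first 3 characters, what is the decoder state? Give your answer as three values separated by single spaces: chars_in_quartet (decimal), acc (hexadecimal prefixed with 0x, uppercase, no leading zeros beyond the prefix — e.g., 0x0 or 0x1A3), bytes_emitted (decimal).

After char 0 ('p'=41): chars_in_quartet=1 acc=0x29 bytes_emitted=0
After char 1 ('+'=62): chars_in_quartet=2 acc=0xA7E bytes_emitted=0
After char 2 ('B'=1): chars_in_quartet=3 acc=0x29F81 bytes_emitted=0

Answer: 3 0x29F81 0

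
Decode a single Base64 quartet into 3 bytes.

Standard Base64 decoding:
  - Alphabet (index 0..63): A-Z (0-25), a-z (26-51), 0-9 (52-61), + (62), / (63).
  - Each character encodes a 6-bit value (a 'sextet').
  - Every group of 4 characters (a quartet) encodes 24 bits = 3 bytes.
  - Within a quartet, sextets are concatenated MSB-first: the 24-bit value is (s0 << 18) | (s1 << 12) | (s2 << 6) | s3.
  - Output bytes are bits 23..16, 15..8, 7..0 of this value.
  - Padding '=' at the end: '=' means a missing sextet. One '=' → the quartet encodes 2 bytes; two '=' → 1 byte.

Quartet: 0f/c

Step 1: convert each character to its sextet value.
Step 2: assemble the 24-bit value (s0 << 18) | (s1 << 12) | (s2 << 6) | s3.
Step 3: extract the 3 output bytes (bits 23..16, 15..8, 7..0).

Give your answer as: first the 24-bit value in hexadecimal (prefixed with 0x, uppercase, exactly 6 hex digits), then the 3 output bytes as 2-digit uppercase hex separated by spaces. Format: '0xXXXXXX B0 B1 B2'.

Answer: 0xD1FFDC D1 FF DC

Derivation:
Sextets: 0=52, f=31, /=63, c=28
24-bit: (52<<18) | (31<<12) | (63<<6) | 28
      = 0xD00000 | 0x01F000 | 0x000FC0 | 0x00001C
      = 0xD1FFDC
Bytes: (v>>16)&0xFF=D1, (v>>8)&0xFF=FF, v&0xFF=DC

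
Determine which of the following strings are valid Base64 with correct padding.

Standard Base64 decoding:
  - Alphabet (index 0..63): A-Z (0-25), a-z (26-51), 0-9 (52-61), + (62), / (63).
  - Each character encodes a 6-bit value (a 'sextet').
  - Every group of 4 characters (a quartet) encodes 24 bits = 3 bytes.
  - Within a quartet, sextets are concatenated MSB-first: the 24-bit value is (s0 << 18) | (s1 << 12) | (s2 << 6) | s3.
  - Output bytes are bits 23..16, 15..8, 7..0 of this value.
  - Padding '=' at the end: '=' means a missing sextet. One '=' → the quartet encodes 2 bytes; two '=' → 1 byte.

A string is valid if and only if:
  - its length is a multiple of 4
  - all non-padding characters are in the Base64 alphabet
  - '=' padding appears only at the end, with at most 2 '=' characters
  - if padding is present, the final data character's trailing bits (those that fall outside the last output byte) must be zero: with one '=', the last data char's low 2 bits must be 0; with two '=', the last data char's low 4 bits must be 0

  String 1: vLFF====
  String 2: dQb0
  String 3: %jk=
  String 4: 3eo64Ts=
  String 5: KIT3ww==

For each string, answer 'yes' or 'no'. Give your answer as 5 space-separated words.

Answer: no yes no yes yes

Derivation:
String 1: 'vLFF====' → invalid (4 pad chars (max 2))
String 2: 'dQb0' → valid
String 3: '%jk=' → invalid (bad char(s): ['%'])
String 4: '3eo64Ts=' → valid
String 5: 'KIT3ww==' → valid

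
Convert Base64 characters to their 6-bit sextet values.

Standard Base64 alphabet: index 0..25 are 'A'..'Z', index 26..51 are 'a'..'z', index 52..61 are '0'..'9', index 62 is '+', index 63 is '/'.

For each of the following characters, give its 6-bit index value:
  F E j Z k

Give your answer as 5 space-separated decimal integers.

'F': A..Z range, ord('F') − ord('A') = 5
'E': A..Z range, ord('E') − ord('A') = 4
'j': a..z range, 26 + ord('j') − ord('a') = 35
'Z': A..Z range, ord('Z') − ord('A') = 25
'k': a..z range, 26 + ord('k') − ord('a') = 36

Answer: 5 4 35 25 36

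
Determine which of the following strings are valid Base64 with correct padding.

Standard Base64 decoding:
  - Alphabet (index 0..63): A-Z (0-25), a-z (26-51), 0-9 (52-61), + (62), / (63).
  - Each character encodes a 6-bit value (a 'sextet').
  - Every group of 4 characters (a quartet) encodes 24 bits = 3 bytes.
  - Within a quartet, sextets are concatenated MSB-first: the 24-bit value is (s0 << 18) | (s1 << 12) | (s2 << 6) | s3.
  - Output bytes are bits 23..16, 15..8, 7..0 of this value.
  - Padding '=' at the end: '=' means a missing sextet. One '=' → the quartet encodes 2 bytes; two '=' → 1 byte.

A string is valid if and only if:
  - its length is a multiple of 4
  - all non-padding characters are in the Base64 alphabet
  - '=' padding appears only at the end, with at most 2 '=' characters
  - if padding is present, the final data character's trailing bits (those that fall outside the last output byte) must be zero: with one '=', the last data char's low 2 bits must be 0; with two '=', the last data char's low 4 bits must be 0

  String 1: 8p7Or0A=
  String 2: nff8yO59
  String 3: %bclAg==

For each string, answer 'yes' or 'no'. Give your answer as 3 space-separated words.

String 1: '8p7Or0A=' → valid
String 2: 'nff8yO59' → valid
String 3: '%bclAg==' → invalid (bad char(s): ['%'])

Answer: yes yes no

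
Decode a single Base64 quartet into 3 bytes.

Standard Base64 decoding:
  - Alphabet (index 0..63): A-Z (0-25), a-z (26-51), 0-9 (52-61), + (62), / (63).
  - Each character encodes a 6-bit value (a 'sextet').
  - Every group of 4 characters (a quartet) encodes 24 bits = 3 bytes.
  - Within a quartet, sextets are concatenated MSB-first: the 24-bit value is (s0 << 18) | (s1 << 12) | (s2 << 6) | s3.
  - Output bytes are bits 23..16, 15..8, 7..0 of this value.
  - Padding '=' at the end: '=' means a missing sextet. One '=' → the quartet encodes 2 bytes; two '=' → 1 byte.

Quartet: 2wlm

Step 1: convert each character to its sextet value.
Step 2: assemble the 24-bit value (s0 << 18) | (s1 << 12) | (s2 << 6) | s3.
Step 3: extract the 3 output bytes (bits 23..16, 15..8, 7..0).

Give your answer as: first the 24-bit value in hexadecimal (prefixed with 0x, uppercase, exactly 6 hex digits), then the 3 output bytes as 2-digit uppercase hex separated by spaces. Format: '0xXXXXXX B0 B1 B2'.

Sextets: 2=54, w=48, l=37, m=38
24-bit: (54<<18) | (48<<12) | (37<<6) | 38
      = 0xD80000 | 0x030000 | 0x000940 | 0x000026
      = 0xDB0966
Bytes: (v>>16)&0xFF=DB, (v>>8)&0xFF=09, v&0xFF=66

Answer: 0xDB0966 DB 09 66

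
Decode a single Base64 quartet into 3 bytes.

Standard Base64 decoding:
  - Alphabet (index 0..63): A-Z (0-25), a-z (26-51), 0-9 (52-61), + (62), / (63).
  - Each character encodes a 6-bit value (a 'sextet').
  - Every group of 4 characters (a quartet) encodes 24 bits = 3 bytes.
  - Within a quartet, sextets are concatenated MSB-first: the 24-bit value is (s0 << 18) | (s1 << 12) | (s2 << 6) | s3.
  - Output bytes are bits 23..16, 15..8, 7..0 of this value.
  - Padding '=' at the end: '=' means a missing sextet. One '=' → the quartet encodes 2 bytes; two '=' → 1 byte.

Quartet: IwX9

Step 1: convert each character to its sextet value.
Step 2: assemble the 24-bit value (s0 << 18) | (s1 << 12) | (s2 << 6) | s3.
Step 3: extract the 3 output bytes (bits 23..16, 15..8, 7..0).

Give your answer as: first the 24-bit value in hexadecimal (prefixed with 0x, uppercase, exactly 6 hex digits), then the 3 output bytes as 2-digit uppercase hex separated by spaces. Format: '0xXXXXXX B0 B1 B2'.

Sextets: I=8, w=48, X=23, 9=61
24-bit: (8<<18) | (48<<12) | (23<<6) | 61
      = 0x200000 | 0x030000 | 0x0005C0 | 0x00003D
      = 0x2305FD
Bytes: (v>>16)&0xFF=23, (v>>8)&0xFF=05, v&0xFF=FD

Answer: 0x2305FD 23 05 FD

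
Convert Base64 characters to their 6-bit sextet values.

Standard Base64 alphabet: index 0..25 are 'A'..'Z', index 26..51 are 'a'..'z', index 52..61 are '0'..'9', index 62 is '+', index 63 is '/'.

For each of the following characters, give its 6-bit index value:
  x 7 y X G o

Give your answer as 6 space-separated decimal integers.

Answer: 49 59 50 23 6 40

Derivation:
'x': a..z range, 26 + ord('x') − ord('a') = 49
'7': 0..9 range, 52 + ord('7') − ord('0') = 59
'y': a..z range, 26 + ord('y') − ord('a') = 50
'X': A..Z range, ord('X') − ord('A') = 23
'G': A..Z range, ord('G') − ord('A') = 6
'o': a..z range, 26 + ord('o') − ord('a') = 40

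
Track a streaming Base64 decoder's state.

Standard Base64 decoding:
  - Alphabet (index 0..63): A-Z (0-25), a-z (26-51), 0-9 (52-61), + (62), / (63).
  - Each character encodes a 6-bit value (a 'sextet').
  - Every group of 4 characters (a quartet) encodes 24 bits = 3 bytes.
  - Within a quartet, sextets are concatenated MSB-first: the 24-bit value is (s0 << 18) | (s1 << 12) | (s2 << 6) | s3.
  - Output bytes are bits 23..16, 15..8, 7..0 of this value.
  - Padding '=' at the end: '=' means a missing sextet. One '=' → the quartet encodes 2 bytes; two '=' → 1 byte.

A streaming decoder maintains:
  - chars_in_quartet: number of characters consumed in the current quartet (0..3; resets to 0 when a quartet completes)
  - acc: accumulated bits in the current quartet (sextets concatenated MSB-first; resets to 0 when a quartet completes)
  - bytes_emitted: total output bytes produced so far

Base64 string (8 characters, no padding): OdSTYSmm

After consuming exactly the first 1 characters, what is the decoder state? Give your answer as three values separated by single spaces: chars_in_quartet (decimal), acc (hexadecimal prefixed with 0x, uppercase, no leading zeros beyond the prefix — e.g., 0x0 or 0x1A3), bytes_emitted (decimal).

Answer: 1 0xE 0

Derivation:
After char 0 ('O'=14): chars_in_quartet=1 acc=0xE bytes_emitted=0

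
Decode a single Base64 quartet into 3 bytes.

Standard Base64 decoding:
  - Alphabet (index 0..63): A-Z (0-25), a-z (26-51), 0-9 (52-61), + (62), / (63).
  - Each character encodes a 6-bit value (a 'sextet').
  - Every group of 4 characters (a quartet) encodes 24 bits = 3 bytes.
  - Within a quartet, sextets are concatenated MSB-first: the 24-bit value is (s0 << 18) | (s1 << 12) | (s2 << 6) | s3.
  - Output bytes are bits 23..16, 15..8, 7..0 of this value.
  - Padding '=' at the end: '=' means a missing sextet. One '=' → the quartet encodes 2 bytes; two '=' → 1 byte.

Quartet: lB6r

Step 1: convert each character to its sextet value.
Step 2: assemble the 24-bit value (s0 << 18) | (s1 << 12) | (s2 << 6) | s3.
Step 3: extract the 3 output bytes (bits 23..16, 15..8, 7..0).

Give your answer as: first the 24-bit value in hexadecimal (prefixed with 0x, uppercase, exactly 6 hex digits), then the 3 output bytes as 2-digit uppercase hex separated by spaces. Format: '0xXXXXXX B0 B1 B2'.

Sextets: l=37, B=1, 6=58, r=43
24-bit: (37<<18) | (1<<12) | (58<<6) | 43
      = 0x940000 | 0x001000 | 0x000E80 | 0x00002B
      = 0x941EAB
Bytes: (v>>16)&0xFF=94, (v>>8)&0xFF=1E, v&0xFF=AB

Answer: 0x941EAB 94 1E AB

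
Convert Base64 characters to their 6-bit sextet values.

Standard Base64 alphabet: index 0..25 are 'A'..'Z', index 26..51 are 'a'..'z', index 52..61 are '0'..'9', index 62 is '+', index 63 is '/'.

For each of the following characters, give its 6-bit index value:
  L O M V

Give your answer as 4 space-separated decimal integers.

Answer: 11 14 12 21

Derivation:
'L': A..Z range, ord('L') − ord('A') = 11
'O': A..Z range, ord('O') − ord('A') = 14
'M': A..Z range, ord('M') − ord('A') = 12
'V': A..Z range, ord('V') − ord('A') = 21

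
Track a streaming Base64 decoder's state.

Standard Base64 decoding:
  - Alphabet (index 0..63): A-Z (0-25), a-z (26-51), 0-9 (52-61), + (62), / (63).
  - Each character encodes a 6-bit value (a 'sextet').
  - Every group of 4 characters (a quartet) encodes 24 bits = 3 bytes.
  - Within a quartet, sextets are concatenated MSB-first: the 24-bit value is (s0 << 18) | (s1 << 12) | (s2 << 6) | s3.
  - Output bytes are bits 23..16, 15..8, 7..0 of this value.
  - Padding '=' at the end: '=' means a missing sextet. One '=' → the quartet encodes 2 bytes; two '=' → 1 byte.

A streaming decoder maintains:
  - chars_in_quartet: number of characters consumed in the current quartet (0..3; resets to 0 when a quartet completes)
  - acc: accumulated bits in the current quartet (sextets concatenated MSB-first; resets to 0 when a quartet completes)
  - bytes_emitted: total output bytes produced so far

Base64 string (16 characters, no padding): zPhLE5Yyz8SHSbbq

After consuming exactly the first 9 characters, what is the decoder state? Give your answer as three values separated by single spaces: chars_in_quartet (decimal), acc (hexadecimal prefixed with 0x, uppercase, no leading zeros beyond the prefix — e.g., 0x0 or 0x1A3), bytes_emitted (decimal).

Answer: 1 0x33 6

Derivation:
After char 0 ('z'=51): chars_in_quartet=1 acc=0x33 bytes_emitted=0
After char 1 ('P'=15): chars_in_quartet=2 acc=0xCCF bytes_emitted=0
After char 2 ('h'=33): chars_in_quartet=3 acc=0x333E1 bytes_emitted=0
After char 3 ('L'=11): chars_in_quartet=4 acc=0xCCF84B -> emit CC F8 4B, reset; bytes_emitted=3
After char 4 ('E'=4): chars_in_quartet=1 acc=0x4 bytes_emitted=3
After char 5 ('5'=57): chars_in_quartet=2 acc=0x139 bytes_emitted=3
After char 6 ('Y'=24): chars_in_quartet=3 acc=0x4E58 bytes_emitted=3
After char 7 ('y'=50): chars_in_quartet=4 acc=0x139632 -> emit 13 96 32, reset; bytes_emitted=6
After char 8 ('z'=51): chars_in_quartet=1 acc=0x33 bytes_emitted=6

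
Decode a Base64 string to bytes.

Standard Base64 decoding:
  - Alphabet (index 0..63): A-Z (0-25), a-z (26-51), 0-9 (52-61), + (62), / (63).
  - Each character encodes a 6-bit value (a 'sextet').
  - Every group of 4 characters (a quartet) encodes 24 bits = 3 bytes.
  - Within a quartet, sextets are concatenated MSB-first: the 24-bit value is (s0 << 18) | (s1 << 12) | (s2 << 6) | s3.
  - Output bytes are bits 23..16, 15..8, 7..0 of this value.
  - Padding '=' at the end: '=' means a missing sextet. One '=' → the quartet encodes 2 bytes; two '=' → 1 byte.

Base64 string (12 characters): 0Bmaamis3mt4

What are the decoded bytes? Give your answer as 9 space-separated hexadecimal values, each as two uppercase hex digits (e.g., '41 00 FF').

After char 0 ('0'=52): chars_in_quartet=1 acc=0x34 bytes_emitted=0
After char 1 ('B'=1): chars_in_quartet=2 acc=0xD01 bytes_emitted=0
After char 2 ('m'=38): chars_in_quartet=3 acc=0x34066 bytes_emitted=0
After char 3 ('a'=26): chars_in_quartet=4 acc=0xD0199A -> emit D0 19 9A, reset; bytes_emitted=3
After char 4 ('a'=26): chars_in_quartet=1 acc=0x1A bytes_emitted=3
After char 5 ('m'=38): chars_in_quartet=2 acc=0x6A6 bytes_emitted=3
After char 6 ('i'=34): chars_in_quartet=3 acc=0x1A9A2 bytes_emitted=3
After char 7 ('s'=44): chars_in_quartet=4 acc=0x6A68AC -> emit 6A 68 AC, reset; bytes_emitted=6
After char 8 ('3'=55): chars_in_quartet=1 acc=0x37 bytes_emitted=6
After char 9 ('m'=38): chars_in_quartet=2 acc=0xDE6 bytes_emitted=6
After char 10 ('t'=45): chars_in_quartet=3 acc=0x379AD bytes_emitted=6
After char 11 ('4'=56): chars_in_quartet=4 acc=0xDE6B78 -> emit DE 6B 78, reset; bytes_emitted=9

Answer: D0 19 9A 6A 68 AC DE 6B 78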